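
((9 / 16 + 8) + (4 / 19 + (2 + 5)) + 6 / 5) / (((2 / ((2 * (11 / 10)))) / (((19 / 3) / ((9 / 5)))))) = 283789 / 4320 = 65.69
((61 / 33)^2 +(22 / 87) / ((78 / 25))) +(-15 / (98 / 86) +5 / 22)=-379732219 / 40234194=-9.44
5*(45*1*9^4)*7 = 10333575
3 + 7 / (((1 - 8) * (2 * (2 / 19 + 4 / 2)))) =221 / 80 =2.76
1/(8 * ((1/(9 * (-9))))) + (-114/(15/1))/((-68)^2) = -14633/1445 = -10.13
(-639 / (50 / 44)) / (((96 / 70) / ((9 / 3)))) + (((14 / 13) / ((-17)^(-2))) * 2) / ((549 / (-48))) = -122232817 / 95160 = -1284.50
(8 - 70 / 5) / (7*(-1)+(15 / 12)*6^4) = -6 / 1613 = -0.00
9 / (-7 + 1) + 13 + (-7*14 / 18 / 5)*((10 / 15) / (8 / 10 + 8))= 3391 / 297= 11.42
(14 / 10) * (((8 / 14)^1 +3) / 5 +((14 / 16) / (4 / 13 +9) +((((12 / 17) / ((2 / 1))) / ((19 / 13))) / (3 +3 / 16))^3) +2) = 630184234131611 / 160261679026328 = 3.93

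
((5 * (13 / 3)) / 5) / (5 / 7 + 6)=91 / 141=0.65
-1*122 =-122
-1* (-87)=87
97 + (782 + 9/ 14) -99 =10929/ 14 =780.64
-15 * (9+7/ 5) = -156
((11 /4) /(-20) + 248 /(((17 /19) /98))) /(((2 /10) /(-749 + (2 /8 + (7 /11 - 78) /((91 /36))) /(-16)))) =-101468350.18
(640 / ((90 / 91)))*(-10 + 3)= -40768 / 9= -4529.78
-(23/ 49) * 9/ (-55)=207/ 2695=0.08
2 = 2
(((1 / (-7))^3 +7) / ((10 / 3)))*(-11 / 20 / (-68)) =99 / 5831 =0.02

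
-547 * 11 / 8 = -6017 / 8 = -752.12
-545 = -545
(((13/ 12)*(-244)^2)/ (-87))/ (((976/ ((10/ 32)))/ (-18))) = 3965/ 928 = 4.27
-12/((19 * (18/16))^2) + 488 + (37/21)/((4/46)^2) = 196768517/272916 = 720.99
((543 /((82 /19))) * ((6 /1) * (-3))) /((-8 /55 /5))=25534575 /328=77849.31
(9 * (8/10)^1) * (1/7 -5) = -1224/35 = -34.97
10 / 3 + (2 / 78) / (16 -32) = 693 / 208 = 3.33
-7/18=-0.39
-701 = -701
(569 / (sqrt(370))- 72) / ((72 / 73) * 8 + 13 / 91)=-5.28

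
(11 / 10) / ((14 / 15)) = 33 / 28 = 1.18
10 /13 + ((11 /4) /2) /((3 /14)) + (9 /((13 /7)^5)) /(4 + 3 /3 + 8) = 418034609 /57921708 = 7.22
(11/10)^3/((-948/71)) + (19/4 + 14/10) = 5735699/948000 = 6.05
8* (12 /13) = 96 /13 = 7.38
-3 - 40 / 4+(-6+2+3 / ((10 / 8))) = -73 / 5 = -14.60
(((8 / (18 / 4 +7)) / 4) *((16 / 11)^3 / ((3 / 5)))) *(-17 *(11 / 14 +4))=-46653440 / 642873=-72.57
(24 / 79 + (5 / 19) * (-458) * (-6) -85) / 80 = 958331 / 120080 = 7.98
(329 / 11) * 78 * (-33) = -76986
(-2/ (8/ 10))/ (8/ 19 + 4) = -95/ 168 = -0.57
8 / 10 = 4 / 5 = 0.80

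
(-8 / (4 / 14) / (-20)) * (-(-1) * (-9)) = -63 / 5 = -12.60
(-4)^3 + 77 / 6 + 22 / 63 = -6403 / 126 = -50.82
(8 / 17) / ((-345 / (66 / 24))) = -22 / 5865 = -0.00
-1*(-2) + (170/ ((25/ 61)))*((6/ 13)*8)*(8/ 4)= 199234/ 65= 3065.14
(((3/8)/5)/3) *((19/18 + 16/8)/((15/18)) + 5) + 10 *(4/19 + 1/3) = 2149/380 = 5.66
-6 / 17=-0.35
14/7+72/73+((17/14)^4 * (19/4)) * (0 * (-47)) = 218/73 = 2.99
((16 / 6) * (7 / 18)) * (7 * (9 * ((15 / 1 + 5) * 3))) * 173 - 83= 678077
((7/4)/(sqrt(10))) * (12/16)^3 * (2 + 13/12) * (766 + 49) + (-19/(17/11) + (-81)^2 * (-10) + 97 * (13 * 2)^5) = 379953 * sqrt(10)/2048 + 19591273445/17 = 1152428436.38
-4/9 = -0.44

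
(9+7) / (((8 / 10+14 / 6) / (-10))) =-2400 / 47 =-51.06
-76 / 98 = -38 / 49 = -0.78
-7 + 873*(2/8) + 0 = 211.25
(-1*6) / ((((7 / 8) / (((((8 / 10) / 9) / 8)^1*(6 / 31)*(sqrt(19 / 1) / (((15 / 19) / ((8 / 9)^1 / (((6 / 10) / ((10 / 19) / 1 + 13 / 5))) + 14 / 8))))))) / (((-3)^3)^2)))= -94284*sqrt(19) / 1085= -378.78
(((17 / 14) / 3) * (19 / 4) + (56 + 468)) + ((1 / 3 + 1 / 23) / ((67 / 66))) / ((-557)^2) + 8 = 42884527699687 / 80319743112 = 533.92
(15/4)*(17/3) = 85/4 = 21.25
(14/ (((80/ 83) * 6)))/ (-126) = -0.02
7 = 7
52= 52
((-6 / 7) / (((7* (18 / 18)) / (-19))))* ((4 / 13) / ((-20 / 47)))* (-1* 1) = 5358 / 3185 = 1.68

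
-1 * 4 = -4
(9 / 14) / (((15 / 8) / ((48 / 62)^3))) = 0.16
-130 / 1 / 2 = -65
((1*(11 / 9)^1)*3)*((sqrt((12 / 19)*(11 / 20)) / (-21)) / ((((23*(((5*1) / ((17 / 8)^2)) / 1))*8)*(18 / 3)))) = -3179*sqrt(3135) / 2114380800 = -0.00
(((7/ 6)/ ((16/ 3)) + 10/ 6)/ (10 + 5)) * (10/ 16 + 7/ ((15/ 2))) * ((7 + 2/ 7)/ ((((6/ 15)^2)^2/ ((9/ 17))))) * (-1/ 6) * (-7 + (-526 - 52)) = 2877.44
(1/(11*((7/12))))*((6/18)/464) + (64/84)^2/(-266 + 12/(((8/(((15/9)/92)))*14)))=-16291787/7868963124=-0.00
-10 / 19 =-0.53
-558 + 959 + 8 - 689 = -280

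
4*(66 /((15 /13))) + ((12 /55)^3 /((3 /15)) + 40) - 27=241.85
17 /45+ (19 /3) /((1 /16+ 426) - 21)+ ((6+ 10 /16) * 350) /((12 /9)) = 1739.46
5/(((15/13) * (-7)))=-13/21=-0.62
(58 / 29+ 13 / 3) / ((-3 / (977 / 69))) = -18563 / 621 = -29.89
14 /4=7 /2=3.50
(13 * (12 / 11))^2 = 24336 / 121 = 201.12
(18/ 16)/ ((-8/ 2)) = -9/ 32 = -0.28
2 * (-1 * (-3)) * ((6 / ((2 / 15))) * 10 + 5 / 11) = 2702.73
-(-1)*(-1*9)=-9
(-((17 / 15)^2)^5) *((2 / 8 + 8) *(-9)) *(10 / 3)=22175932904939 / 25628906250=865.27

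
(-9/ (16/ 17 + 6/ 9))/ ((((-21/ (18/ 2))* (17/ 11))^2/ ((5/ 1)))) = -147015/ 68306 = -2.15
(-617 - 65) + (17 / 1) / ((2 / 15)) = -1109 / 2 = -554.50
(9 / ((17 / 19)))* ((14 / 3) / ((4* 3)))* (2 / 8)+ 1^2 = 269 / 136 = 1.98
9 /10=0.90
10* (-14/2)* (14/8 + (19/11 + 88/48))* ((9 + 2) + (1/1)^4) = -49070/11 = -4460.91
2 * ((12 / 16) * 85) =255 / 2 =127.50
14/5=2.80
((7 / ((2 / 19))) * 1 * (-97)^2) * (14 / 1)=8759779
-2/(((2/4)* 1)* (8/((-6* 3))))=9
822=822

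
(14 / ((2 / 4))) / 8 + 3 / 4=17 / 4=4.25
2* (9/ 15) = 6/ 5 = 1.20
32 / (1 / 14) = 448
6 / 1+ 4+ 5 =15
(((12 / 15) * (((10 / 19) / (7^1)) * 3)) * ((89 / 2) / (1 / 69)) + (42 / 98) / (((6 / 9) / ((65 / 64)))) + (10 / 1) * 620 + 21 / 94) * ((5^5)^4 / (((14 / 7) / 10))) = 2577221788883209228515625 / 800128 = 3221011874204138873.42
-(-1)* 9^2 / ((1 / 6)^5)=629856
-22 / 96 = -11 / 48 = -0.23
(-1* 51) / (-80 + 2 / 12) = 306 / 479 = 0.64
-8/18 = -4/9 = -0.44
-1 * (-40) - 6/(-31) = 1246/31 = 40.19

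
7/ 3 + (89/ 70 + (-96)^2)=1936117/ 210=9219.60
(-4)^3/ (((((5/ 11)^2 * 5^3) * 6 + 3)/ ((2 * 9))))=-46464/ 6371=-7.29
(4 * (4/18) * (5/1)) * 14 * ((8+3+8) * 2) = 21280/9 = 2364.44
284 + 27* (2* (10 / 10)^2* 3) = 446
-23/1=-23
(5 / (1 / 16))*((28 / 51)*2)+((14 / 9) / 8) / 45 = 2419319 / 27540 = 87.85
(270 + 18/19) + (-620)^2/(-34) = -11034.93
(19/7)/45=19/315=0.06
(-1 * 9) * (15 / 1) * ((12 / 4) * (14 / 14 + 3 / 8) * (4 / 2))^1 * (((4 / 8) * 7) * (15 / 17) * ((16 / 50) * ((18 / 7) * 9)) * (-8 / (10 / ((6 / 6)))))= 1732104 / 85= 20377.69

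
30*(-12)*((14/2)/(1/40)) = -100800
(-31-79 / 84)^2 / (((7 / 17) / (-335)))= -40995394855 / 49392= -830000.71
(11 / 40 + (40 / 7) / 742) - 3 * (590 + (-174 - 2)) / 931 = -2075067 / 1973720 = -1.05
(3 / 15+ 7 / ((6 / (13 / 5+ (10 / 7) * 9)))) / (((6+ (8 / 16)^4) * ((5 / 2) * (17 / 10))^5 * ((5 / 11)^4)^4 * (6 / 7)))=720656448092642527105024 / 945690277862548828125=762.04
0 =0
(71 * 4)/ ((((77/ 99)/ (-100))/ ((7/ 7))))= -255600/ 7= -36514.29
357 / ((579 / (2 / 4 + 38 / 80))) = 4641 / 7720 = 0.60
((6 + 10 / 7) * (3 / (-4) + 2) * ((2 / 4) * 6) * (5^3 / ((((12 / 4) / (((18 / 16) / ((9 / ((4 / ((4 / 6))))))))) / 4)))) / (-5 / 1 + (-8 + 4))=-386.90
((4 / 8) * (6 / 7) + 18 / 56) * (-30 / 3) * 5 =-37.50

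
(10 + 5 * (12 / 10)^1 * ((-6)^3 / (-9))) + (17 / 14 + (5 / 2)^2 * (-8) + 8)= 1585 / 14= 113.21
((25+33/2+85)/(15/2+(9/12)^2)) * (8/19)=16192/2451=6.61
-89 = -89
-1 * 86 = -86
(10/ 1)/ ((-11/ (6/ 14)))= -30/ 77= -0.39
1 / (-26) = -1 / 26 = -0.04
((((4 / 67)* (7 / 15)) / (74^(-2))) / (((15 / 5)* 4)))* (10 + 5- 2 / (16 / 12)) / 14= 4107 / 335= 12.26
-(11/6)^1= -1.83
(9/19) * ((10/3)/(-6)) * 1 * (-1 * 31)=155/19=8.16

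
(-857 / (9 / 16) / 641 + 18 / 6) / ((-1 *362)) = -3595 / 2088378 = -0.00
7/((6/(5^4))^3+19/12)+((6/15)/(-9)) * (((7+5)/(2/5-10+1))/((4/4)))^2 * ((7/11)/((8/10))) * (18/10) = 57916991254380/13477999997759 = 4.30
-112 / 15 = -7.47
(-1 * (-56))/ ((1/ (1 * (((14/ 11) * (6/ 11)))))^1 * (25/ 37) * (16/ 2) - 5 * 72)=-21756/ 136835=-0.16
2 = 2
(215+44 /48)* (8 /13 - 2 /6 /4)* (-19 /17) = -4086007 /31824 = -128.39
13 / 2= 6.50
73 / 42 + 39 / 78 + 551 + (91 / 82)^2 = 78293333 / 141204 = 554.47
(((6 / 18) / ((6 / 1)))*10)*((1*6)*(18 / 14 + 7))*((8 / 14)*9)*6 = 41760 / 49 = 852.24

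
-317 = -317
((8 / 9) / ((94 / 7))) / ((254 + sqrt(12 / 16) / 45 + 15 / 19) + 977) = 0.00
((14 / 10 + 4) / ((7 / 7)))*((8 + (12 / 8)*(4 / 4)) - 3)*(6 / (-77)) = -1053 / 385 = -2.74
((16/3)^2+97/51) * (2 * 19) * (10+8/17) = 12074.30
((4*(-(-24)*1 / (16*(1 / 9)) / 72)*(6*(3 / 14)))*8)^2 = 2916 / 49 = 59.51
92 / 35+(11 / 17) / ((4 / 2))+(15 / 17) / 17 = 60771 / 20230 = 3.00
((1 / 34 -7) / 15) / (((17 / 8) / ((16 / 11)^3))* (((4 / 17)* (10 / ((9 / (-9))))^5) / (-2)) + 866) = -20224 / 391235195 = -0.00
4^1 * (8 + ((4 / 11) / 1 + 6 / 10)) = 1972 / 55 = 35.85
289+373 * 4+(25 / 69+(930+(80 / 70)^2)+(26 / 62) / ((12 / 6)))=2712.88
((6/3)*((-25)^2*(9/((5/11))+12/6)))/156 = 13625/78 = 174.68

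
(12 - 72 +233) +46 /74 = 6424 /37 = 173.62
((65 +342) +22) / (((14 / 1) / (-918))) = -196911 / 7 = -28130.14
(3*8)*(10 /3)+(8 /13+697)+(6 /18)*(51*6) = 11435 /13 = 879.62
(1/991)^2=1/982081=0.00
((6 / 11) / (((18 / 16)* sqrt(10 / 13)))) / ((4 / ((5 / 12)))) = sqrt(130) / 198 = 0.06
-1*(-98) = 98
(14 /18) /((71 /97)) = 679 /639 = 1.06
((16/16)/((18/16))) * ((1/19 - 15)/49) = -0.27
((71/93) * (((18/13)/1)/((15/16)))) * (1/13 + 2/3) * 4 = 263552/78585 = 3.35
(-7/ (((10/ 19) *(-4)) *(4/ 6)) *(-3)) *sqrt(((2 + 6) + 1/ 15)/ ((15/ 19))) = -4389 *sqrt(19)/ 400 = -47.83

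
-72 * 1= -72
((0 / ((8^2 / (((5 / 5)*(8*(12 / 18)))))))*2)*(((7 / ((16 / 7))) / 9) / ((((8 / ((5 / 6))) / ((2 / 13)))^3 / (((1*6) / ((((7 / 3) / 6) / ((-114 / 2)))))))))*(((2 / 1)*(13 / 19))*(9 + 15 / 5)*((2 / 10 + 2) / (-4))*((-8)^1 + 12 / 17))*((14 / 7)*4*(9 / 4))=0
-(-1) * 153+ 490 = 643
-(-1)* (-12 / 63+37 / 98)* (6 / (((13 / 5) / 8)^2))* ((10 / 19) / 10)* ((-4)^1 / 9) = -352000 / 1416051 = -0.25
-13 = -13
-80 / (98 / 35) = -200 / 7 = -28.57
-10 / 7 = -1.43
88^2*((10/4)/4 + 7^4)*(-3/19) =-55794552/19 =-2936555.37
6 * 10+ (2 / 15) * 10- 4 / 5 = 908 / 15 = 60.53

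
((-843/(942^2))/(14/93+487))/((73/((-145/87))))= 8711/195649859964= 0.00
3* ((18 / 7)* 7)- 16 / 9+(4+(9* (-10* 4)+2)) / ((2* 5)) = 757 / 45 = 16.82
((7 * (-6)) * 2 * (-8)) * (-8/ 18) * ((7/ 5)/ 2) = -3136/ 15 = -209.07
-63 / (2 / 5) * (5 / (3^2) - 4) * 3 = 3255 / 2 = 1627.50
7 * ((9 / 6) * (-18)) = -189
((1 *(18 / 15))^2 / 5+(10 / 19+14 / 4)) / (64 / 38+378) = 20493 / 1803500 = 0.01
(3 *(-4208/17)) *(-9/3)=37872/17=2227.76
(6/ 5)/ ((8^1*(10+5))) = 1/ 100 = 0.01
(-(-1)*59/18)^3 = 205379/5832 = 35.22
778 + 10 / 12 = 4673 / 6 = 778.83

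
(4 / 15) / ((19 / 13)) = 52 / 285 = 0.18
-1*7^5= -16807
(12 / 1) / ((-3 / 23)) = -92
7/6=1.17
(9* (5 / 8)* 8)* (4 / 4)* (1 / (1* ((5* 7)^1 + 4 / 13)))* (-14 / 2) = -8.92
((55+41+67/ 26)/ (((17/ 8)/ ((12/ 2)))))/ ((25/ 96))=5905152/ 5525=1068.81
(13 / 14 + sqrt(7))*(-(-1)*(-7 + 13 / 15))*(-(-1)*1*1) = -92*sqrt(7) / 15-598 / 105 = -21.92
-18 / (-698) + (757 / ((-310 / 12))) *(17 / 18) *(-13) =58390838 / 162285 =359.80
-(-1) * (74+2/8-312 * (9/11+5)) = -76605/44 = -1741.02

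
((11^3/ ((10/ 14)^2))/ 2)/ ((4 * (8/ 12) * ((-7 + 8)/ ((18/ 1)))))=8804.56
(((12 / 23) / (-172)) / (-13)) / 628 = 0.00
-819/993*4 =-1092/331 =-3.30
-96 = -96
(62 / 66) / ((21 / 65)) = 2015 / 693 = 2.91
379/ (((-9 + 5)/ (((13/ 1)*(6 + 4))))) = -24635/ 2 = -12317.50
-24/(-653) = 24/653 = 0.04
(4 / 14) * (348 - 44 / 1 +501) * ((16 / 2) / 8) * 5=1150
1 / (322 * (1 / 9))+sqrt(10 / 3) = 1.85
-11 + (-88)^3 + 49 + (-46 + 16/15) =-10222184/15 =-681478.93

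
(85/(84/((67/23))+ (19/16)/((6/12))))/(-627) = -45560/10489083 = -0.00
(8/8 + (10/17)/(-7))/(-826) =-109/98294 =-0.00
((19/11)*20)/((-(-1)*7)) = 380/77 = 4.94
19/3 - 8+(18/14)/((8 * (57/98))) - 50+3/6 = -11603/228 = -50.89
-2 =-2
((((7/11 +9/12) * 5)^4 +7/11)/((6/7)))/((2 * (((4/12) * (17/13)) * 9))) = 87522139523/254870528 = 343.40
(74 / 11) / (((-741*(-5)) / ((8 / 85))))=592 / 3464175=0.00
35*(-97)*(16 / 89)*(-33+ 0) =1792560 / 89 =20141.12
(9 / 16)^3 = 729 / 4096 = 0.18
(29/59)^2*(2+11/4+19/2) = 47937/13924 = 3.44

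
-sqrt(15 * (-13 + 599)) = -93.75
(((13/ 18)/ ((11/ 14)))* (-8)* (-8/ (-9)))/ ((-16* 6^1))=182/ 2673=0.07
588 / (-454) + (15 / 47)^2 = -598371 / 501443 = -1.19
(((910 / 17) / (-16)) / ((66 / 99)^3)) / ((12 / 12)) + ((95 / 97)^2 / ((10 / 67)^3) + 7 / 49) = 99369371921 / 358294720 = 277.34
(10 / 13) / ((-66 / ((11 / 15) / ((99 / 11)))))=-1 / 1053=-0.00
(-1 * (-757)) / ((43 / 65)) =1144.30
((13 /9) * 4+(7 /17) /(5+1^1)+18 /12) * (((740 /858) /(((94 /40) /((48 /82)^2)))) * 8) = 7.39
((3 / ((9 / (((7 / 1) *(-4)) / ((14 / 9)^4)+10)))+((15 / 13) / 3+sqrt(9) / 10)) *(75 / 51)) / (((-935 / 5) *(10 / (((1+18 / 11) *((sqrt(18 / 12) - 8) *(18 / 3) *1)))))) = 37612826 / 155926771 - 18806413 *sqrt(6) / 1247414168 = 0.20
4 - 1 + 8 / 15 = 53 / 15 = 3.53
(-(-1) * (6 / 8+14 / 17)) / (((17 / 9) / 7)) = 5.83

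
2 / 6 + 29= 88 / 3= 29.33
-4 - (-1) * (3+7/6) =1/6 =0.17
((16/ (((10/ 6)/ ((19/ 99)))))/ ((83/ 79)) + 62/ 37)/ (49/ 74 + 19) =3475364/ 19926225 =0.17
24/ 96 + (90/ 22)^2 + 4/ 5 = 43041/ 2420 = 17.79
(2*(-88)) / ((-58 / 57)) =5016 / 29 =172.97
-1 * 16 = -16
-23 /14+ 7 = 75 /14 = 5.36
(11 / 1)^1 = 11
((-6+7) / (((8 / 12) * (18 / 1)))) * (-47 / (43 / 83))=-3901 / 516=-7.56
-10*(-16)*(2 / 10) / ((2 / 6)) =96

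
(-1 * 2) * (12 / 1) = -24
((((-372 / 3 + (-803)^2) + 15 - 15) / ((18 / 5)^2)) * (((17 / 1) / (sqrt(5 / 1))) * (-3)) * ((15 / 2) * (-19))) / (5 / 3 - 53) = -1735277125 * sqrt(5) / 1232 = -3149511.05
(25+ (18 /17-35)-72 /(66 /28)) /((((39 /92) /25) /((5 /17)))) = -6532000 /9537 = -684.91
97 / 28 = 3.46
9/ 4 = 2.25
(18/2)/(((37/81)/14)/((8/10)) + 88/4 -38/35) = 204120/475261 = 0.43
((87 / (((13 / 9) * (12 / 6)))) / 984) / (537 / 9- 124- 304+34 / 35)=-27405 / 328950544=-0.00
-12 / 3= -4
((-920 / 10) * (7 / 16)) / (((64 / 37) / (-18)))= 53613 / 128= 418.85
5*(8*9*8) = 2880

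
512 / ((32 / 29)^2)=841 / 2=420.50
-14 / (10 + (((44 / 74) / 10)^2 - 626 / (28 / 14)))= 239575 / 5185027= 0.05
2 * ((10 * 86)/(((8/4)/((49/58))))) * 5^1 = 105350/29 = 3632.76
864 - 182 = 682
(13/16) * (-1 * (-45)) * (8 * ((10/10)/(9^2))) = 65/18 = 3.61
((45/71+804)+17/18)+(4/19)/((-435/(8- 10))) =2836355803/3520890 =805.58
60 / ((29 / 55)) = 3300 / 29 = 113.79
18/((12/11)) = 16.50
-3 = -3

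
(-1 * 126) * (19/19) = -126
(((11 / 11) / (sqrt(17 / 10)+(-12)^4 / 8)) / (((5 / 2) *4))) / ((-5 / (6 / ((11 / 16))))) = -248832 / 3695154265+48 *sqrt(170) / 18475771325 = -0.00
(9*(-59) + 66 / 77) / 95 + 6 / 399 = -3701 / 665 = -5.57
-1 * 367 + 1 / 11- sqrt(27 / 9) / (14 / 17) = -4036 / 11- 17 * sqrt(3) / 14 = -369.01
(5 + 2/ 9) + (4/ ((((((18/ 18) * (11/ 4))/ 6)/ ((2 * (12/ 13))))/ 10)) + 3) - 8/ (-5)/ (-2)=1084562/ 6435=168.54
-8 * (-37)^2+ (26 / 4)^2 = -10909.75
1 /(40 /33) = 33 /40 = 0.82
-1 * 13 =-13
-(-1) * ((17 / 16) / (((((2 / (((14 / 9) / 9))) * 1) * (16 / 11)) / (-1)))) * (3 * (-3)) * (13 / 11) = 1547 / 2304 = 0.67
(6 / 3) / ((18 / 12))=4 / 3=1.33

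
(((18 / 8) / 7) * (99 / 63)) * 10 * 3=1485 / 98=15.15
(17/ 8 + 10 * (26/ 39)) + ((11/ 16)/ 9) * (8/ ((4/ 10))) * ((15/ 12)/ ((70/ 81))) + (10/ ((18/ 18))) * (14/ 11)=175403/ 7392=23.73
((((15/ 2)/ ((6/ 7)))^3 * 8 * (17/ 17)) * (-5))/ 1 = -214375/ 8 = -26796.88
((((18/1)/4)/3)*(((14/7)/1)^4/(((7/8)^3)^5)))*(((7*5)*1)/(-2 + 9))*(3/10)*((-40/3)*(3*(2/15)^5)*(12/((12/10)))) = -4.50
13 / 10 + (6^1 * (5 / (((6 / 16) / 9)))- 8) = 7133 / 10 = 713.30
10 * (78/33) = 260/11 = 23.64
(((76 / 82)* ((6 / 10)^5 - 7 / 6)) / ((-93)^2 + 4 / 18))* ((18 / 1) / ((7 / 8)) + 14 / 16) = -4327203 / 1729175000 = -0.00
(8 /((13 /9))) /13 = 72 /169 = 0.43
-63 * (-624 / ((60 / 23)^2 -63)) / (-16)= 43.72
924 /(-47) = -19.66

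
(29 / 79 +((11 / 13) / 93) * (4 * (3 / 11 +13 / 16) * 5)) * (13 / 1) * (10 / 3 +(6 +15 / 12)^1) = 27392503 / 352656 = 77.67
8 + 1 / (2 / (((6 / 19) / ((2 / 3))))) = 313 / 38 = 8.24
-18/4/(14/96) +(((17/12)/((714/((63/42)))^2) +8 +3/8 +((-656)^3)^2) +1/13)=165696226724752930713205/2079168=79693524873773033.59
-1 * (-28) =28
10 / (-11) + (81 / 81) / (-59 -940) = -10001 / 10989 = -0.91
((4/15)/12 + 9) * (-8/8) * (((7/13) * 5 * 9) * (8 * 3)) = -68208/13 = -5246.77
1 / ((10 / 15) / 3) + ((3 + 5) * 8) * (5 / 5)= 137 / 2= 68.50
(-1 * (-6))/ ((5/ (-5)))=-6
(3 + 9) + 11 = 23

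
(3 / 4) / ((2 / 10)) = 15 / 4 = 3.75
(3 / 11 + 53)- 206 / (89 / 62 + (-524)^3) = 5227369189906 / 98124674989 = 53.27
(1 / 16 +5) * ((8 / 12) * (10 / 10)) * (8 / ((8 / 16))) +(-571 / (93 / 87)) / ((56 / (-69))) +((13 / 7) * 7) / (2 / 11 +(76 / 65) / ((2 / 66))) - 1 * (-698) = 33935495997 / 24059224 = 1410.50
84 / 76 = 21 / 19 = 1.11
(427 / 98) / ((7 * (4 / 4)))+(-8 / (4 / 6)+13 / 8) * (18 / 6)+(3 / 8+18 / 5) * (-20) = -43121 / 392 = -110.00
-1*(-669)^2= -447561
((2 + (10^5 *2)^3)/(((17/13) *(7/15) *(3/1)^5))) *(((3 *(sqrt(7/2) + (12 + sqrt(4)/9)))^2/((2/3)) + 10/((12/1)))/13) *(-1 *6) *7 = -467472500011799738.41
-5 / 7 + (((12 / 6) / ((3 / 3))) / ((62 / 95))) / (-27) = -4850 / 5859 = -0.83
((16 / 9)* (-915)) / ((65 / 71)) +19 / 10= -692219 / 390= -1774.92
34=34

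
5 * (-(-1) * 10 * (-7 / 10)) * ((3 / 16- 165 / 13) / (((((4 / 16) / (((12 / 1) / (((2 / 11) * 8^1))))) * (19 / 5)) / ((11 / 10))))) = 33045705 / 7904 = 4180.88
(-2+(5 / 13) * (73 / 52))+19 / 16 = -737 / 2704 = -0.27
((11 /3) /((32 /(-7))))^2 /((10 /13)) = 77077 /92160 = 0.84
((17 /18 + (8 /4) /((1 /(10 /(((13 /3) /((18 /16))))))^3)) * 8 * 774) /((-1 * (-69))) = 977861237 /303186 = 3225.28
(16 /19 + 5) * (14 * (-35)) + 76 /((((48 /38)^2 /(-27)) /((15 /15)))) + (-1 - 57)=-1278835 /304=-4206.69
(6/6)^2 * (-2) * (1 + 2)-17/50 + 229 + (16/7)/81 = 6313211/28350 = 222.69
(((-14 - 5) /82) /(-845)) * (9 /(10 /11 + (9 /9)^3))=627 /485030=0.00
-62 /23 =-2.70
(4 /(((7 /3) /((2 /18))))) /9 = 4 /189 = 0.02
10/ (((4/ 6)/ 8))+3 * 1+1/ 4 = 493/ 4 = 123.25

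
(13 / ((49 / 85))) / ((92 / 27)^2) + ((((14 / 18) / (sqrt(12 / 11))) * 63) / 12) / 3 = 49 * sqrt(33) / 216 + 805545 / 414736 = 3.25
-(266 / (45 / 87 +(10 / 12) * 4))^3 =-329661.51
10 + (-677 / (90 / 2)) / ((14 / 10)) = -47 / 63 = -0.75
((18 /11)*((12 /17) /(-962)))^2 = 11664 /8090462809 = 0.00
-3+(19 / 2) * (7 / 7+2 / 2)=16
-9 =-9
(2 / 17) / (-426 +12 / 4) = -2 / 7191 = -0.00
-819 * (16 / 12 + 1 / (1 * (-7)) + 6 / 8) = -6357 / 4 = -1589.25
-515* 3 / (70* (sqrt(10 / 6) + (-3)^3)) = 309* sqrt(15) / 30548 + 25029 / 30548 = 0.86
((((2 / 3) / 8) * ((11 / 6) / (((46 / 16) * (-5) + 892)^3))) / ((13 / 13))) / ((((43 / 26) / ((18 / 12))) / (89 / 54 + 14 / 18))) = 599456 / 1205453309319063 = 0.00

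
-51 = -51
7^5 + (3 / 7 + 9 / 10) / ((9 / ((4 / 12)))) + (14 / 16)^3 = 2710748941 / 161280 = 16807.72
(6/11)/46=3/253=0.01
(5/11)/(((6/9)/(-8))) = -60/11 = -5.45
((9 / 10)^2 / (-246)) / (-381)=9 / 1041400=0.00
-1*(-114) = 114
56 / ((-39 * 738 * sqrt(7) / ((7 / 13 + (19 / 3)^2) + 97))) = -64420 * sqrt(7) / 1683747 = -0.10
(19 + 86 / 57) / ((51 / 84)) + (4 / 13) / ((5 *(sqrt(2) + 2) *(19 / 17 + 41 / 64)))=4074277628 / 120490305 - 2176 *sqrt(2) / 124345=33.79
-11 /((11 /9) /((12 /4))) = -27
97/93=1.04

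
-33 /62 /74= -33 /4588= -0.01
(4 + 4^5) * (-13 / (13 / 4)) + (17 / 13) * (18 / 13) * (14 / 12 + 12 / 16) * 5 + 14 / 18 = -12453553 / 3042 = -4093.87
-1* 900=-900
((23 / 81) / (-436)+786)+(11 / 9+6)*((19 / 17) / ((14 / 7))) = 474315071 / 600372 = 790.04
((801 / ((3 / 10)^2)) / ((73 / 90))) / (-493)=-801000 / 35989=-22.26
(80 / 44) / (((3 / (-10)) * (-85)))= 40 / 561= 0.07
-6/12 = -1/2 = -0.50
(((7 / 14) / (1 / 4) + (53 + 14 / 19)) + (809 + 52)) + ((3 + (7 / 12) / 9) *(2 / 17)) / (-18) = 287808743 / 313956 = 916.72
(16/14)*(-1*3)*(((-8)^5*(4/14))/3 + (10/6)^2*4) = 1567264/147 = 10661.66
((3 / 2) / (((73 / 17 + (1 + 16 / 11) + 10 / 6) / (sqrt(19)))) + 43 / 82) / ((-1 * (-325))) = 43 / 26650 + 1683 * sqrt(19) / 3068650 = 0.00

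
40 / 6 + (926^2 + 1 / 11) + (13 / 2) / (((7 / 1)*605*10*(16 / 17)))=3486181899863 / 4065600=857482.76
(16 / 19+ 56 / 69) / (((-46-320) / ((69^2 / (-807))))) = 24932 / 935313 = 0.03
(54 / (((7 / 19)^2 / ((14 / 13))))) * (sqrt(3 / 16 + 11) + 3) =116964 / 91 + 9747 * sqrt(179) / 91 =2718.35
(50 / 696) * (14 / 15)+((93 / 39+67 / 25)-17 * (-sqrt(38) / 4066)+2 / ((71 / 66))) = 7.02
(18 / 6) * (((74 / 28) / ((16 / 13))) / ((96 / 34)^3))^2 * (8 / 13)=429576315493 / 25570087796736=0.02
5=5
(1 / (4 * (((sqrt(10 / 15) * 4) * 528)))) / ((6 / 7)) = 7 * sqrt(6) / 101376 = 0.00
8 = 8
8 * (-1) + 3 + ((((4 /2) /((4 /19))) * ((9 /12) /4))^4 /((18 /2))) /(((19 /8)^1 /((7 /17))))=-10709003 /2228224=-4.81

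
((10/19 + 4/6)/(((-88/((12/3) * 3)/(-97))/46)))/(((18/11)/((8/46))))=13192/171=77.15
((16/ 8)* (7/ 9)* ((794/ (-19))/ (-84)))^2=157609/ 263169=0.60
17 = 17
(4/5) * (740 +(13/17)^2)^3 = 39217315167785556/120687845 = 324948342.29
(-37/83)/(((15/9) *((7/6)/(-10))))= 2.29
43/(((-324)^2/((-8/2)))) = -43/26244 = -0.00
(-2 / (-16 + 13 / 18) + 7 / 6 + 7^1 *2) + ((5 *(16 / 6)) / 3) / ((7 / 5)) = 640061 / 34650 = 18.47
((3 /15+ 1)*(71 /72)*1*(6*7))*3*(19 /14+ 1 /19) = 15975 /76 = 210.20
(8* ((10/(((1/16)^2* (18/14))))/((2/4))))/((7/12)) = 54613.33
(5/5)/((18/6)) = 1/3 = 0.33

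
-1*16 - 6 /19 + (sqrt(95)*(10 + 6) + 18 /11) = -3068 /209 + 16*sqrt(95) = 141.27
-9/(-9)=1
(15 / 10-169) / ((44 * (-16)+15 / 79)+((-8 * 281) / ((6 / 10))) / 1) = 0.04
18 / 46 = 9 / 23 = 0.39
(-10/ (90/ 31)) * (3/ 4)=-2.58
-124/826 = -62/413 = -0.15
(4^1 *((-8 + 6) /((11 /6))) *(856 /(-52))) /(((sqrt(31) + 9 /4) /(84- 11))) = -26994816 /59345 + 11997696 *sqrt(31) /59345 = 670.75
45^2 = 2025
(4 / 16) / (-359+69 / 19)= -19 / 27008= -0.00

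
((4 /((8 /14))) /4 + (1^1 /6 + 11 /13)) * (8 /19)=862 /741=1.16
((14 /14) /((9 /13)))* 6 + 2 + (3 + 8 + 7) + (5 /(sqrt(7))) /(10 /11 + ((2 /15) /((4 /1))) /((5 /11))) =8250* sqrt(7) /11347 + 86 /3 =30.59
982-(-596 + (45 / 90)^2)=6311 / 4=1577.75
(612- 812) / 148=-50 / 37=-1.35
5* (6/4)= 15/2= 7.50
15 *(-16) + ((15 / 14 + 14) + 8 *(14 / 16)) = -3051 / 14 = -217.93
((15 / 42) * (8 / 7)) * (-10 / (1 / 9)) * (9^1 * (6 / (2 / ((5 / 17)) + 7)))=-162000 / 1127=-143.74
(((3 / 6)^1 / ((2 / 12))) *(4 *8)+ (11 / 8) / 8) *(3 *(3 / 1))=55395 / 64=865.55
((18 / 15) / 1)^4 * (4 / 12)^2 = 144 / 625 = 0.23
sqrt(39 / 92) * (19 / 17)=19 * sqrt(897) / 782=0.73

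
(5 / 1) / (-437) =-5 / 437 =-0.01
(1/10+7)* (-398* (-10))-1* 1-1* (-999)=29256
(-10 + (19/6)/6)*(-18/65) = 341/130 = 2.62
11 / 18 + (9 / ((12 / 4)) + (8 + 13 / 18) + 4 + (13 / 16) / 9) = 2365 / 144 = 16.42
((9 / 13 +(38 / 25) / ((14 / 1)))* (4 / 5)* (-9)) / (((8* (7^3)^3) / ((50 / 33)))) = -5466 / 201969803035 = -0.00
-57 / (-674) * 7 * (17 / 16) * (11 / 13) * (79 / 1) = 5894427 / 140192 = 42.05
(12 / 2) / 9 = 0.67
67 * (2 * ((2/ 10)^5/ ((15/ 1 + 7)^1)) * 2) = 134/ 34375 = 0.00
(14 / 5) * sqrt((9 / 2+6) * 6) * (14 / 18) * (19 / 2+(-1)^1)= 833 * sqrt(7) / 15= 146.93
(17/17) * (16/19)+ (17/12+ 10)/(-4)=-1835/912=-2.01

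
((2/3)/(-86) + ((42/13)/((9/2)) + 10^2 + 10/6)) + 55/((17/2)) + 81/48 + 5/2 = 51560215/456144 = 113.03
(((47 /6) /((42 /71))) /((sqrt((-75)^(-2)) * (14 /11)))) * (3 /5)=468.20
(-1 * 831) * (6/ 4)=-1246.50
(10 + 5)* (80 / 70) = 120 / 7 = 17.14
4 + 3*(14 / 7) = 10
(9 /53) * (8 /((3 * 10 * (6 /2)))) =4 /265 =0.02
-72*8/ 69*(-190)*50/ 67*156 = 284544000/ 1541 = 184648.93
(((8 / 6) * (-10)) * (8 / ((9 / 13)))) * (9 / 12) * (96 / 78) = -1280 / 9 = -142.22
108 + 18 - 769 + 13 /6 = -3845 /6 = -640.83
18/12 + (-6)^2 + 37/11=899/22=40.86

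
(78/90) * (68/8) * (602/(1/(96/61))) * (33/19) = 70246176/5795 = 12121.86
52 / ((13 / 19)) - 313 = -237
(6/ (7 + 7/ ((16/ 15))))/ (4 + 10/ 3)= 144/ 2387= 0.06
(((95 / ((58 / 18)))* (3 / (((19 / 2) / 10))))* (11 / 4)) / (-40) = -1485 / 232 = -6.40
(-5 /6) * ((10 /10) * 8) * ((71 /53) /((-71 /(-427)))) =-8540 /159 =-53.71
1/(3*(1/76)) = 76/3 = 25.33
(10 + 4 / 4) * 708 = 7788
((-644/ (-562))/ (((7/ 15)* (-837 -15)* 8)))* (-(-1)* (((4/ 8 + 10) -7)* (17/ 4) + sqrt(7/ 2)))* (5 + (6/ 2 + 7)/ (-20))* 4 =-123165/ 1276864 -1035* sqrt(14)/ 319216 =-0.11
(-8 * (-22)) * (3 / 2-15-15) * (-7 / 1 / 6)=5852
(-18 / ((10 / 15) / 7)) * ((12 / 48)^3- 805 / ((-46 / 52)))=-11007549 / 64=-171992.95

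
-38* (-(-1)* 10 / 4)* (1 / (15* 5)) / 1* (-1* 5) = 19 / 3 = 6.33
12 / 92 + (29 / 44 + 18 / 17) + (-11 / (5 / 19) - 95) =-11608541 / 86020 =-134.95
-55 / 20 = -2.75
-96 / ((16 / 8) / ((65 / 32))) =-195 / 2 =-97.50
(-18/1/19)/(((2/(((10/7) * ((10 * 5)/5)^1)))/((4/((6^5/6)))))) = -25/1197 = -0.02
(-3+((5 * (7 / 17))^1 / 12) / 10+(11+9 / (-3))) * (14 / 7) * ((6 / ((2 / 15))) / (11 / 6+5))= 92115 / 1394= 66.08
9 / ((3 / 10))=30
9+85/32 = 373/32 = 11.66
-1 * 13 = -13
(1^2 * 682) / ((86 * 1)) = 341 / 43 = 7.93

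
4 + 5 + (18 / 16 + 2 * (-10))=-79 / 8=-9.88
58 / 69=0.84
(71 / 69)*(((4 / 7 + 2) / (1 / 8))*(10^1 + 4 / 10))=220.14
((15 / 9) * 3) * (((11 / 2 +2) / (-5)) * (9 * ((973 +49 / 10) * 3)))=-792099 / 4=-198024.75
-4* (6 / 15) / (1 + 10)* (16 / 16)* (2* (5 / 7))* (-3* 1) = 48 / 77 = 0.62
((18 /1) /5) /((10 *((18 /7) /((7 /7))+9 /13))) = 91 /825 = 0.11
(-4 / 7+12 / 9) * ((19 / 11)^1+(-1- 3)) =-1.73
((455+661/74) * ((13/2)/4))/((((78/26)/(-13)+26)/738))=2140915491/99160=21590.52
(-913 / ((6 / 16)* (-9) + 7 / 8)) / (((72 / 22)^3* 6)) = 1215203 / 699840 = 1.74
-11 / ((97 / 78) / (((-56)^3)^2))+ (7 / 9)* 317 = -238154043143989 / 873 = -272799591230.23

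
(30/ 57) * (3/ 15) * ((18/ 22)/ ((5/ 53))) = 954/ 1045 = 0.91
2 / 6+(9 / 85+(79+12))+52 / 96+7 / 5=63499 / 680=93.38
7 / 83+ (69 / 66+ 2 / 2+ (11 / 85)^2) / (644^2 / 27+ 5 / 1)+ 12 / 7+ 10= 452049517054419 / 38313316106450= 11.80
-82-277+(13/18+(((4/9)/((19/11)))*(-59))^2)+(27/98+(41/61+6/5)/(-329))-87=-4406433115727/20539317015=-214.54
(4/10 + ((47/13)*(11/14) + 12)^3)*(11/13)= 1083900924051/391856920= 2766.06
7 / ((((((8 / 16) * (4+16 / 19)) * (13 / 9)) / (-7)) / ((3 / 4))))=-25137 / 2392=-10.51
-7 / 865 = -0.01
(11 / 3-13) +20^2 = 1172 / 3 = 390.67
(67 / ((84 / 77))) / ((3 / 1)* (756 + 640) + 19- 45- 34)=0.01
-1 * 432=-432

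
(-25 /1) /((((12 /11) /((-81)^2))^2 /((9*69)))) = -8984926840725 /16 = -561557927545.31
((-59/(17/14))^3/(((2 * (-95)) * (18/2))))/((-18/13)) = -1831569922/37805535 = -48.45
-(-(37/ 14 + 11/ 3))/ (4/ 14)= 22.08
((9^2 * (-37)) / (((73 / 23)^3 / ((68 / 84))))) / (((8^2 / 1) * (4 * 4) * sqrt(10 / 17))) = -206632161 * sqrt(170) / 27884738560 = -0.10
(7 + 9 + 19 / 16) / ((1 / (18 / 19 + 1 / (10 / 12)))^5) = 242897776704 / 309512375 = 784.78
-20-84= -104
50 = 50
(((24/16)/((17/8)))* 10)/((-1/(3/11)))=-360/187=-1.93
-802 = -802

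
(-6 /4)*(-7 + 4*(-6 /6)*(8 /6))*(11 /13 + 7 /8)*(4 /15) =6623 /780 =8.49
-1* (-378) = 378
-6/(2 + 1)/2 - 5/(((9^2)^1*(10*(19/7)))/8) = -1567/1539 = -1.02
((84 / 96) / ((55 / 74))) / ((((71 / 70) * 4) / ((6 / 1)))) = 5439 / 3124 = 1.74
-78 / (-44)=39 / 22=1.77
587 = 587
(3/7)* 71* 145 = 30885/7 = 4412.14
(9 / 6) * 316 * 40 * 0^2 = 0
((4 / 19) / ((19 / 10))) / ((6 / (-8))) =-160 / 1083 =-0.15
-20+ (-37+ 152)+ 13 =108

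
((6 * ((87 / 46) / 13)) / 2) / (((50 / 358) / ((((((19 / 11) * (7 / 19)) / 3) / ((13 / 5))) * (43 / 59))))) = 4687473 / 25226630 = 0.19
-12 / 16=-3 / 4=-0.75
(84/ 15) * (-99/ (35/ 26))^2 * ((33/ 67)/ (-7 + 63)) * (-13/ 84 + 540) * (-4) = -1652450030946/ 2872625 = -575240.43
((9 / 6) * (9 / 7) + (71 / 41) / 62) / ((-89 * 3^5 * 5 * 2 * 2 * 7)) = -17407 / 26938158660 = -0.00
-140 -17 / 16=-2257 / 16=-141.06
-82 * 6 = -492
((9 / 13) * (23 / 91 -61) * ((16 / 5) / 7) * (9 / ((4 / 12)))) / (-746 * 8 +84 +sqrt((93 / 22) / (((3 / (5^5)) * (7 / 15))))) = 537321600 * sqrt(14322) / 44139809350819 +2782208259072 / 31528435250585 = 0.09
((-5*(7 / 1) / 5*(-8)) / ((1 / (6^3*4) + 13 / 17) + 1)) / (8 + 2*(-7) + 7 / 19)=-15628032 / 2775259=-5.63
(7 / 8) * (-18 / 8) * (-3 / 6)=63 / 64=0.98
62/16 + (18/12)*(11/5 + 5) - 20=-5.32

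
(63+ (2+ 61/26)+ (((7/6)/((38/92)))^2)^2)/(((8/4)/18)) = 35952912017/30495114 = 1178.97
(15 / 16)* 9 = 135 / 16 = 8.44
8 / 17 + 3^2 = 161 / 17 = 9.47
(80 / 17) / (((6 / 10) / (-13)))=-5200 / 51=-101.96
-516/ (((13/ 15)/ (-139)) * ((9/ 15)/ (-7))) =-12551700/ 13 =-965515.38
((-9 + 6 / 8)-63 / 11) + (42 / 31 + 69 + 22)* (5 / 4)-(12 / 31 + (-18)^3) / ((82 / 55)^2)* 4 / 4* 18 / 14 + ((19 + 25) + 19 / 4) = 3523.33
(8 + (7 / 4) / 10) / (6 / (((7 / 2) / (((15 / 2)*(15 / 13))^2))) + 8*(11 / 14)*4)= 386841 / 7264760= 0.05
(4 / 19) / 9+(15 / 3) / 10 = 179 / 342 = 0.52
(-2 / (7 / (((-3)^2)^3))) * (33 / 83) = -48114 / 581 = -82.81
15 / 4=3.75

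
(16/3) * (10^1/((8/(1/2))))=10/3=3.33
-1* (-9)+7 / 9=88 / 9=9.78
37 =37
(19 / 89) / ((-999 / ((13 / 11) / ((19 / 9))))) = -13 / 108669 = -0.00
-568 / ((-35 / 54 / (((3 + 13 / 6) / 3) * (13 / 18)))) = 114452 / 105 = 1090.02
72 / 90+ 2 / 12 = 29 / 30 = 0.97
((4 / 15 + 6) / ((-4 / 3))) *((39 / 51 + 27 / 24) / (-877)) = 12079 / 1192720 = 0.01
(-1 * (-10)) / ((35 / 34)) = 68 / 7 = 9.71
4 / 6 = 0.67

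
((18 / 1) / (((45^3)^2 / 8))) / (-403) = -16 / 371824171875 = -0.00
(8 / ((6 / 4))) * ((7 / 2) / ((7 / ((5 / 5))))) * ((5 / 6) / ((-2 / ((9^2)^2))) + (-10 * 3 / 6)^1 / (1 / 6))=-7370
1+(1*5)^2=26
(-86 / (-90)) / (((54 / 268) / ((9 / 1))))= 5762 / 135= 42.68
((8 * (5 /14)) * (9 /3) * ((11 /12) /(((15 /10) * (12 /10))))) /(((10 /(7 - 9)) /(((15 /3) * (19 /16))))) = -5225 /1008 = -5.18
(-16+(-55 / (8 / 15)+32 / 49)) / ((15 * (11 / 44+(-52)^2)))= -46441 / 15900990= -0.00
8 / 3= 2.67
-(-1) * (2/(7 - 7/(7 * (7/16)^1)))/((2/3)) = 7/11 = 0.64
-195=-195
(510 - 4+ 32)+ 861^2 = 741859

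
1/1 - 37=-36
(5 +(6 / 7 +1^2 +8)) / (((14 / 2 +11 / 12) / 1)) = 1248 / 665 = 1.88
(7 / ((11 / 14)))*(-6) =-588 / 11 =-53.45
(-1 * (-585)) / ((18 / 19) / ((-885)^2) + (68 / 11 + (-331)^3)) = -818470125 / 50737711309781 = -0.00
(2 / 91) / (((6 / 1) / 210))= 10 / 13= 0.77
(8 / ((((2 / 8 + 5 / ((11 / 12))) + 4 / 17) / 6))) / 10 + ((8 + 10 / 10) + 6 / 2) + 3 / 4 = 401591 / 29620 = 13.56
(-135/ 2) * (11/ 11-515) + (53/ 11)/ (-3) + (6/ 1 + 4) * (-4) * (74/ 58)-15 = 33138383/ 957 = 34627.36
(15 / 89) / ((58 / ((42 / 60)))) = 21 / 10324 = 0.00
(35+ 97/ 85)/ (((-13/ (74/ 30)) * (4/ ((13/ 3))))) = -9472/ 1275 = -7.43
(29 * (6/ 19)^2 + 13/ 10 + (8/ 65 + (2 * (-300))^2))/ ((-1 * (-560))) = 3379000501/ 5256160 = 642.86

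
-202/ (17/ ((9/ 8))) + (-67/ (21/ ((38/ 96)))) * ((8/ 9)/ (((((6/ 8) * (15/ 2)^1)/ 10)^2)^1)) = -52827835/ 3123036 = -16.92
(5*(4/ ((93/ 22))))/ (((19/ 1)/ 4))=1760/ 1767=1.00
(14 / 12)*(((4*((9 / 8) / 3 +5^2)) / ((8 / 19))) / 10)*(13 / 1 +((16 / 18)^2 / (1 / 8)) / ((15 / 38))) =951741749 / 1166400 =815.97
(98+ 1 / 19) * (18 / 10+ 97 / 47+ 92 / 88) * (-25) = -236424015 / 19646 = -12034.21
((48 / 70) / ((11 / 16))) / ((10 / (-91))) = -2496 / 275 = -9.08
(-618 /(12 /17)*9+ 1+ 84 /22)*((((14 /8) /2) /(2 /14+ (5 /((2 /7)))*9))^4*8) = -998711419643 /16702519666483904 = -0.00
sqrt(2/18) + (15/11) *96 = 4331/33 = 131.24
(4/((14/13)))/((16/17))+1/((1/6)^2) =2237/56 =39.95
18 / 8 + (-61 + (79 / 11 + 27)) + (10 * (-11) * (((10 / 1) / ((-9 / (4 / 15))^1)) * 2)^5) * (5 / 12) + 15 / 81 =-39838869541 / 1894055724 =-21.03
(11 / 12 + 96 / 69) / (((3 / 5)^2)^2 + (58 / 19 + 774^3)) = 7564375 / 1519727021089764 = 0.00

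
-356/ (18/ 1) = -178/ 9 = -19.78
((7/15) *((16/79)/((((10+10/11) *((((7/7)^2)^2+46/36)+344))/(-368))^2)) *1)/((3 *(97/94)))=20382208/70347297875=0.00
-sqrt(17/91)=-0.43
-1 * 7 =-7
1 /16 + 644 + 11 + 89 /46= 241775 /368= 657.00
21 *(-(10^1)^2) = -2100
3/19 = 0.16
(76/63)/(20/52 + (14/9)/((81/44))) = 80028/81571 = 0.98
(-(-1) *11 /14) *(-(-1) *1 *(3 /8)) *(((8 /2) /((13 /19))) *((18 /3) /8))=1.29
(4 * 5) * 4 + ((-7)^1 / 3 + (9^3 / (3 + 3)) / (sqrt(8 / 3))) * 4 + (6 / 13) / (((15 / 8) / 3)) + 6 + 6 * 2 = 17434 / 195 + 243 * sqrt(6) / 2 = 387.02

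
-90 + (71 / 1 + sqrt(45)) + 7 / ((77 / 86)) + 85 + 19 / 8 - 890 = -71615 / 88 + 3 * sqrt(5) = -807.10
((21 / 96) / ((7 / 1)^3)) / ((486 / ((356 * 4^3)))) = 356 / 11907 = 0.03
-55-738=-793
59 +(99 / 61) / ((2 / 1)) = 7297 / 122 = 59.81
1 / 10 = 0.10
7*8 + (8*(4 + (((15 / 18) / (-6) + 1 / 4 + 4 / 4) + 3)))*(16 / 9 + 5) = 40160 / 81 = 495.80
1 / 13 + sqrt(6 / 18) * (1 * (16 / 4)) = 1 / 13 + 4 * sqrt(3) / 3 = 2.39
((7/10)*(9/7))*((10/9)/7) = 1/7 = 0.14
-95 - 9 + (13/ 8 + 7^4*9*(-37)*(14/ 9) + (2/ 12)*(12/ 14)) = -69653933/ 56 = -1243820.23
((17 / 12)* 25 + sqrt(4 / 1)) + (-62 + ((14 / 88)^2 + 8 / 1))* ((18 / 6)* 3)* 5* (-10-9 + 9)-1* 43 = 70517911 / 2904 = 24283.03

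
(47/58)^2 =2209/3364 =0.66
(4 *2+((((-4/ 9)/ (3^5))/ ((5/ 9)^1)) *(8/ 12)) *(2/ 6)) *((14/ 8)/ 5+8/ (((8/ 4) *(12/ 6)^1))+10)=5401396/ 54675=98.79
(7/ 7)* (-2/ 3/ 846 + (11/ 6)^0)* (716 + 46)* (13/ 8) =523367/ 423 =1237.27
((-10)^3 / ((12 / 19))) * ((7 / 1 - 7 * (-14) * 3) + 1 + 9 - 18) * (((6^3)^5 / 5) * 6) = -261751980913459200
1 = 1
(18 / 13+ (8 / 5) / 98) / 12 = 2231 / 19110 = 0.12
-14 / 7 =-2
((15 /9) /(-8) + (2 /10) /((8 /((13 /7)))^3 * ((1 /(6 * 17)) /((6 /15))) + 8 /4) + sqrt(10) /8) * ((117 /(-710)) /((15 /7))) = 382255601 /31496594000 - 273 * sqrt(10) /28400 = -0.02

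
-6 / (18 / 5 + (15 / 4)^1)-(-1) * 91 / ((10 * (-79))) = -36059 / 38710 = -0.93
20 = 20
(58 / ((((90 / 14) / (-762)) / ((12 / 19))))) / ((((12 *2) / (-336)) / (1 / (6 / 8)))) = 23099776 / 285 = 81051.85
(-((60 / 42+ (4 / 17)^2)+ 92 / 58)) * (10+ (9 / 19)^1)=-35843084 / 1114673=-32.16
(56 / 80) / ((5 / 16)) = 56 / 25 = 2.24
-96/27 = -32/9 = -3.56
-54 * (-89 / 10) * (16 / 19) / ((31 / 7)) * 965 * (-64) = -3324367872 / 589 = -5644088.07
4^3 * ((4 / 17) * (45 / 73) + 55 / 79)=53.84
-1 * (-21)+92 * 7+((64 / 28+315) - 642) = 2382 / 7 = 340.29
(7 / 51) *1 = 7 / 51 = 0.14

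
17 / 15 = 1.13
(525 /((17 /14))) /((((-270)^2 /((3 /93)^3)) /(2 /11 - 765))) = -412237 /2707465662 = -0.00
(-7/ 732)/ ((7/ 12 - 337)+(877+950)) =-7/ 1091107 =-0.00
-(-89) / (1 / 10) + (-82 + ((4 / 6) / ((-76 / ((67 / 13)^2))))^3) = 5778022511399399 / 7151129913096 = 807.99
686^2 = 470596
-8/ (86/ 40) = -160/ 43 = -3.72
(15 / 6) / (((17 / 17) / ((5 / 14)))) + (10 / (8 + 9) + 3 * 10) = 14985 / 476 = 31.48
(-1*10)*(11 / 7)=-15.71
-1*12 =-12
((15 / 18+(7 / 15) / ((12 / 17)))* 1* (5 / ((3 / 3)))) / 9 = 269 / 324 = 0.83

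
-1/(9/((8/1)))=-8/9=-0.89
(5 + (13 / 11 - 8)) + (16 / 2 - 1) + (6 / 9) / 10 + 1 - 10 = -619 / 165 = -3.75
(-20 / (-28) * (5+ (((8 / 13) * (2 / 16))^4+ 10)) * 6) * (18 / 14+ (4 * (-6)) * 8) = -17158060800 / 1399489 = -12260.23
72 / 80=9 / 10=0.90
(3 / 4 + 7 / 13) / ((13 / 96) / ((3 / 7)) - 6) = -4824 / 21281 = -0.23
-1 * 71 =-71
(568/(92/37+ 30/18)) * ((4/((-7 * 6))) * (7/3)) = -42032/1383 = -30.39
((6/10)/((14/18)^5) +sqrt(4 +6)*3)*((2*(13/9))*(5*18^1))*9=82904796/16807 +7020*sqrt(10)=27131.94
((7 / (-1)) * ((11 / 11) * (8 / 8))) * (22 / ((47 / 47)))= -154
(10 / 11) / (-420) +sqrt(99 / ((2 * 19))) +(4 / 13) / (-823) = -12547 / 4942938 +3 * sqrt(418) / 38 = 1.61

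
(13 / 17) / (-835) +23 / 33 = 326056 / 468435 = 0.70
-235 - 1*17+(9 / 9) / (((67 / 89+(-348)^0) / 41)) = -35663 / 156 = -228.61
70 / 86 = 0.81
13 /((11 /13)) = 169 /11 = 15.36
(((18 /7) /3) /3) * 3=6 /7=0.86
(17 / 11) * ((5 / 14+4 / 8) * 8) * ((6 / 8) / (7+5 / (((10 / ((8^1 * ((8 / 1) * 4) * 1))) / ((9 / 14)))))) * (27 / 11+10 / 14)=149328 / 529375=0.28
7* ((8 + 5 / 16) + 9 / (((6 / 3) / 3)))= 2443 / 16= 152.69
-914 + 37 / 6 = -5447 / 6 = -907.83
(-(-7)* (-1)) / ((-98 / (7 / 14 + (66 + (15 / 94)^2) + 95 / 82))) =24520289 / 5071864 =4.83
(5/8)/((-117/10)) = -25/468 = -0.05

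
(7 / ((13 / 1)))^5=16807 / 371293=0.05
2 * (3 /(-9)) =-2 /3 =-0.67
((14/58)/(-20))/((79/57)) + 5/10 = 22511/45820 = 0.49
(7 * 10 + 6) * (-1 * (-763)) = 57988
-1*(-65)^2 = -4225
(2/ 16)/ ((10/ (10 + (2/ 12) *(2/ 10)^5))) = 0.13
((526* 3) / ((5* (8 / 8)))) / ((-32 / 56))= -5523 / 10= -552.30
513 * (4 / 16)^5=513 / 1024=0.50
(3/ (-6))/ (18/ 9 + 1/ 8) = -4/ 17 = -0.24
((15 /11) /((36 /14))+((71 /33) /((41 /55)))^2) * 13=38337715 /332838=115.18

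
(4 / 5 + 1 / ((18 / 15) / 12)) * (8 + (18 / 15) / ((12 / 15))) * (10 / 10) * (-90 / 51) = -3078 / 17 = -181.06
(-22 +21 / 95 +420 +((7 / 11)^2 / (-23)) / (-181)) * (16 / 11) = 304901591488 / 526390535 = 579.23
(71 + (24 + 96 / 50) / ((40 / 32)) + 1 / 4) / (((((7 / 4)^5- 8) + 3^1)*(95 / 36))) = 423871488 / 138783125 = 3.05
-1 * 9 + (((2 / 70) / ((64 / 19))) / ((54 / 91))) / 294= -45722633 / 5080320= -9.00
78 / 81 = 26 / 27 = 0.96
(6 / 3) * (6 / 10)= 6 / 5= 1.20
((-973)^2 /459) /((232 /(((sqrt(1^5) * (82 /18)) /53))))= 38815889 /50794776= 0.76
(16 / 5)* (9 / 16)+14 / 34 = 188 / 85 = 2.21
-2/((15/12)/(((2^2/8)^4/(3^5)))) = -1/2430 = -0.00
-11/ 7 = -1.57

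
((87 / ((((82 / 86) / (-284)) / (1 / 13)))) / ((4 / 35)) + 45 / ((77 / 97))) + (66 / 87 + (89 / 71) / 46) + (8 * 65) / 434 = -2094678142868737 / 120501875494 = -17382.95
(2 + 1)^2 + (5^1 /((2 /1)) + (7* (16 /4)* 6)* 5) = 1703 /2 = 851.50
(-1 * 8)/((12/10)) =-20/3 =-6.67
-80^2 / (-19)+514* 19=191954 / 19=10102.84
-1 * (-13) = 13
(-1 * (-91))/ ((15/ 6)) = 182/ 5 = 36.40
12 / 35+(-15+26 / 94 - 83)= -160191 / 1645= -97.38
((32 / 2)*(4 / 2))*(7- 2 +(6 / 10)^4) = 102592 / 625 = 164.15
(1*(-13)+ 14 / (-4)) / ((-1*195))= 11 / 130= 0.08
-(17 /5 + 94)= -97.40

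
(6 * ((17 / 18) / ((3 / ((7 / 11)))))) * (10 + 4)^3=3298.34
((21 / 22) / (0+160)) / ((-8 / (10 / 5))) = -21 / 14080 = -0.00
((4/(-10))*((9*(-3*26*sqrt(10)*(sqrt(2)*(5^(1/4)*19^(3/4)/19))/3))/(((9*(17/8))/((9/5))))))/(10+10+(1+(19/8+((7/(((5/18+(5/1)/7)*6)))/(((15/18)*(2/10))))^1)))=299520*95^(3/4)/9829213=0.93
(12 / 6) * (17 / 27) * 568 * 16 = 11444.15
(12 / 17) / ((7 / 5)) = 60 / 119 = 0.50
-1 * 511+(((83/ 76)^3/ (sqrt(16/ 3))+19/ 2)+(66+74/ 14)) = -6023/ 14+571787 * sqrt(3)/ 1755904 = -429.65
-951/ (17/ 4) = -3804/ 17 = -223.76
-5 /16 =-0.31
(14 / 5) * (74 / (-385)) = -148 / 275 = -0.54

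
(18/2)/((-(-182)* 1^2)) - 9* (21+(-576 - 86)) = 1049967/182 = 5769.05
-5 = -5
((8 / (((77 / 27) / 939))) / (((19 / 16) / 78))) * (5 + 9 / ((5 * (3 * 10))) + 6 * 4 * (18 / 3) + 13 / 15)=948752258688 / 36575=25939911.38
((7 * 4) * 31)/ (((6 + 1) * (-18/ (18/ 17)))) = -124/ 17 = -7.29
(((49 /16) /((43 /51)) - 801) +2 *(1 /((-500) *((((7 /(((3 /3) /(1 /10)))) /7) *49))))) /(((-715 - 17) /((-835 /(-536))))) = 112227709571 /66134853120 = 1.70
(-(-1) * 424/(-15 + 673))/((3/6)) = 424/329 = 1.29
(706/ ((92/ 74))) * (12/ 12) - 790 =-5109/ 23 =-222.13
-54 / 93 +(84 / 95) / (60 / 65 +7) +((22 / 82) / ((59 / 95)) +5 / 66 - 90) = -4356703548137 / 48428646090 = -89.96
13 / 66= 0.20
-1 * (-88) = 88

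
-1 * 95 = -95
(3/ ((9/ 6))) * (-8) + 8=-8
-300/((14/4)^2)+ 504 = 23496/49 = 479.51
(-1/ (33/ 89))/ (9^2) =-89/ 2673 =-0.03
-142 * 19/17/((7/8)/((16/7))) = -345344/833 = -414.58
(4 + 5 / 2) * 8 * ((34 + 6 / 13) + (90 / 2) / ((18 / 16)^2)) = 32768 / 9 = 3640.89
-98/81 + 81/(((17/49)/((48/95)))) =15273202/130815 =116.75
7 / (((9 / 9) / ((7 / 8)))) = 6.12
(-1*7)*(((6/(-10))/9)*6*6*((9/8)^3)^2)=11160261/327680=34.06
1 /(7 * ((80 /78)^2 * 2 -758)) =-1521 /8048026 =-0.00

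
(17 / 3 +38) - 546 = -1507 / 3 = -502.33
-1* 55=-55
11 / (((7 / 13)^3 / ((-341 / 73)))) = -8240947 / 25039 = -329.12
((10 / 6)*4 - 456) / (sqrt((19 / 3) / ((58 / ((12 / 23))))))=-674*sqrt(25346) / 57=-1882.52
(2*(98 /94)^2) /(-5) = -4802 /11045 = -0.43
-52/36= -13/9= -1.44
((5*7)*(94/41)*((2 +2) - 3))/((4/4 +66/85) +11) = 139825/22263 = 6.28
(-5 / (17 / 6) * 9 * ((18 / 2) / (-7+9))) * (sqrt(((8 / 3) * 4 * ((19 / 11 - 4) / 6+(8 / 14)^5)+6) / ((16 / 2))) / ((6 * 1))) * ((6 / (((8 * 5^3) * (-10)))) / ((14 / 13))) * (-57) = -60021 * sqrt(167163227) / 3591896000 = -0.22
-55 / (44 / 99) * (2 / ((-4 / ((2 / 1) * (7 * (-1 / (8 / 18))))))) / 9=-3465 / 16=-216.56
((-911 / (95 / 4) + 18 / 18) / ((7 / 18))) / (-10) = 4563 / 475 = 9.61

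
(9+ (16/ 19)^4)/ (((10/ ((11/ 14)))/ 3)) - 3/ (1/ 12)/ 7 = -2.90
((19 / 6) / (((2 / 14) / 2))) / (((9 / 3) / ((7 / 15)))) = 931 / 135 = 6.90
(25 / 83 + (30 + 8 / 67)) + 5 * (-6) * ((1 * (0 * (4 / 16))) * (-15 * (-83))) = 169169 / 5561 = 30.42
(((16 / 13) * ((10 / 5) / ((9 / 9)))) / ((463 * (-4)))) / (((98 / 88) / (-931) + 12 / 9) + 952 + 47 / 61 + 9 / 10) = -6119520 / 4396998140509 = -0.00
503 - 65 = 438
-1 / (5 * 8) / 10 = -1 / 400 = -0.00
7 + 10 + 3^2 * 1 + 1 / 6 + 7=199 / 6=33.17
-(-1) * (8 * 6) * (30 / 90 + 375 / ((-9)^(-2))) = 1458016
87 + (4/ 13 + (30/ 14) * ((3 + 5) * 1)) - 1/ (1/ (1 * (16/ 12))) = 28151/ 273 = 103.12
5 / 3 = 1.67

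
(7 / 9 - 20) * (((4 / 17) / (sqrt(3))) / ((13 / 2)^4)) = -11072 * sqrt(3) / 13109499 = -0.00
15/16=0.94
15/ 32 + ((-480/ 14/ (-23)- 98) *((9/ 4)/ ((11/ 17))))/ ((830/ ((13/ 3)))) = -30182301/ 23518880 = -1.28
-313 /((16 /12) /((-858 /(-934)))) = -402831 /1868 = -215.65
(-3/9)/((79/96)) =-32/79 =-0.41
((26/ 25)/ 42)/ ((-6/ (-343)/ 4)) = 1274/ 225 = 5.66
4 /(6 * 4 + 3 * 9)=0.08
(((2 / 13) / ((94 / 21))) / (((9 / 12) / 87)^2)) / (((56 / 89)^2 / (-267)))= -5335910361 / 17108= -311895.63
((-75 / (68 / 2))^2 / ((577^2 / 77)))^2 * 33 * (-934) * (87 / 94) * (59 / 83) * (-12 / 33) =1349074406998828125 / 144455765414828525044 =0.01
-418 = -418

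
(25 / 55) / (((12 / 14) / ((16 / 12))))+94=9376 / 99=94.71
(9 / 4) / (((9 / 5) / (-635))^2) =10080625 / 36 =280017.36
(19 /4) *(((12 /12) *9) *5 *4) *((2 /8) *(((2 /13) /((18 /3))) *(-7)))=-1995 /52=-38.37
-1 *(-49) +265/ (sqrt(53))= 85.40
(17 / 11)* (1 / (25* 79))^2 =17 / 42906875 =0.00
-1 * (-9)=9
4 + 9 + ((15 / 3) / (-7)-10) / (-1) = 166 / 7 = 23.71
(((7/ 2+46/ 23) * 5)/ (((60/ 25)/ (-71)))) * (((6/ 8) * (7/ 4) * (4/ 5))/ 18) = -27335/ 576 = -47.46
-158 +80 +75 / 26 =-1953 / 26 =-75.12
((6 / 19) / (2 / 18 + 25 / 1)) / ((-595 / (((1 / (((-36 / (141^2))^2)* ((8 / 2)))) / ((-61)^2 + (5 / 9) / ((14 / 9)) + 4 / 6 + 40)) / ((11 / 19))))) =-395254161 / 534208584800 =-0.00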